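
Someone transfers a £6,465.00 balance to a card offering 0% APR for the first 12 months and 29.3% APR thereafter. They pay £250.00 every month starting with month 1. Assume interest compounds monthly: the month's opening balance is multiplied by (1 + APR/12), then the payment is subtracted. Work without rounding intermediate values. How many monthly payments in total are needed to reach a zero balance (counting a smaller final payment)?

30 months

Promo months 1–12 at r₀ = 0%/12 = 0; months 13+ at r₁ = 29.3%/12 = 0.0244167.
After month 12 (no interest yet): B = £6,465.00 − 12·£250.00 = £3,465.00.
Then at r₁ with £250.00/mo: n₂ = −ln(1 − r₁·B/P)/ln(1+r₁) ≈ 17.13 → 18 more payments.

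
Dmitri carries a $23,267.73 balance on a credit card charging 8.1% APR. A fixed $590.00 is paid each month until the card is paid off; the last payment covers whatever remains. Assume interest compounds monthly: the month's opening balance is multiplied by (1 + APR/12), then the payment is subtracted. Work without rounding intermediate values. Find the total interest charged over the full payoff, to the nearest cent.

$3,877.56

Monthly rate r = 8.1%/12 = 0.675% = 0.00675.
Payoff takes n = ⌈−ln(1 − rB₀/P)/ln(1+r)⌉ = ⌈46.009⌉ = 47 payments; the last is $5.29.
Total paid = 46·$590.00 + $5.29 = $27,145.29.
Total interest = total paid − principal = $27,145.29 − $23,267.73 = $3,877.56.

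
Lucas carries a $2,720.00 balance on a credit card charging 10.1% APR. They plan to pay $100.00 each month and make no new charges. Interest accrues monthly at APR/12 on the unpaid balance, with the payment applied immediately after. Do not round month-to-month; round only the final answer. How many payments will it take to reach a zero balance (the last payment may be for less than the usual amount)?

Monthly rate r = 10.1%/12 = 0.841667% = 0.00841667.
Recurrence: B ← B·(1+r) − $100.00.
Month 1: interest $22.89; balance after payment $2,642.89.
Month 2: interest $22.24; balance after payment $2,565.14.
Closed form: n = −ln(1 − rB₀/P)/ln(1+r) = −ln(0.77107)/ln(1.00842) ≈ 31.019, so the balance reaches zero during payment 32.

32 payments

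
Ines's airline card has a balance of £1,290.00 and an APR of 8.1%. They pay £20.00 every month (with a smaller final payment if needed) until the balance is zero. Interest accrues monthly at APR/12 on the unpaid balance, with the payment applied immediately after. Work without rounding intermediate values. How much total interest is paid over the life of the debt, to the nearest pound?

Monthly rate r = 8.1%/12 = 0.675% = 0.00675.
Payoff takes n = ⌈−ln(1 − rB₀/P)/ln(1+r)⌉ = ⌈84.966⌉ = 85 payments; the last is £19.32.
Total paid = 84·£20.00 + £19.32 = £1,699.32.
Total interest = total paid − principal = £1,699.32 − £1,290.00 = £409.32.

£409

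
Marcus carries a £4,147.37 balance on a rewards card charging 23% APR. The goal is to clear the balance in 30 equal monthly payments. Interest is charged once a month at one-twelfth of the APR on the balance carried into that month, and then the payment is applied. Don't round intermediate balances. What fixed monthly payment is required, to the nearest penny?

Monthly rate r = 23%/12 = 1.91667% = 0.0191667.
Level-payment amortization: P = B₀·r / (1 − (1+r)^(−n)) = 4147.37·0.0191667 / (1 − 1.01917^(−30)).
Denominator 1 − (1+r)^(−30) = 0.434225108.
P = 79.4913 / 0.434225108 ≈ 183.06.

£183.06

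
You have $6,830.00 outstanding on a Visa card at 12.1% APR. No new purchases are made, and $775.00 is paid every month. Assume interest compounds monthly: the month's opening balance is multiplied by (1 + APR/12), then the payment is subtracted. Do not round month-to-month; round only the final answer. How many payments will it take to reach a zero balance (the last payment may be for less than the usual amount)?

Monthly rate r = 12.1%/12 = 1.00833% = 0.0100833.
Recurrence: B ← B·(1+r) − $775.00.
Month 1: interest $68.87; balance after payment $6,123.87.
Month 2: interest $61.75; balance after payment $5,410.62.
Closed form: n = −ln(1 − rB₀/P)/ln(1+r) = −ln(0.91114)/ln(1.01008) ≈ 9.276, so the balance reaches zero during payment 10.

10 payments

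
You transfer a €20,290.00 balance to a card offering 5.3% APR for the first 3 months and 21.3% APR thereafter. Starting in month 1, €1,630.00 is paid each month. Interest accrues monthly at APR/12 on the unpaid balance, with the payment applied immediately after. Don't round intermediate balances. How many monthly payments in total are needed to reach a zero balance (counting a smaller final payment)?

Promo months 1–3 at r₀ = 5.3%/12 = 0.00441667; months 4+ at r₁ = 21.3%/12 = 0.01775.
After month 3: iterate B ← B·(1+r₀) − €1,630.00 for 3 months → €15,648.40.
Then at r₁ with €1,630.00/mo: n₂ = −ln(1 − r₁·B/P)/ln(1+r₁) ≈ 10.62 → 11 more payments.

14 payments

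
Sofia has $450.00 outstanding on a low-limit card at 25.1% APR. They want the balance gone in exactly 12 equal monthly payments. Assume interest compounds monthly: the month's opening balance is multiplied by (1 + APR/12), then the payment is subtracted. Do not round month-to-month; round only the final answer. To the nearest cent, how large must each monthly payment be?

$42.79

Monthly rate r = 25.1%/12 = 2.09167% = 0.0209167.
Level-payment amortization: P = B₀·r / (1 − (1+r)^(−n)) = 450.00·0.0209167 / (1 − 1.02092^(−12)).
Denominator 1 − (1+r)^(−12) = 0.219960717.
P = 9.4125 / 0.219960717 ≈ 42.79.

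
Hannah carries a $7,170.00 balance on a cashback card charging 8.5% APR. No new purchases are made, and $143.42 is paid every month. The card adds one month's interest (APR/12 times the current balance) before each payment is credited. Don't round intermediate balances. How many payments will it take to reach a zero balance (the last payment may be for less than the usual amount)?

Monthly rate r = 8.5%/12 = 0.708333% = 0.00708333.
Recurrence: B ← B·(1+r) − $143.42.
Month 1: interest $50.79; balance after payment $7,077.37.
Month 2: interest $50.13; balance after payment $6,984.08.
Closed form: n = −ln(1 − rB₀/P)/ln(1+r) = −ln(0.64588)/ln(1.00708) ≈ 61.932, so the balance reaches zero during payment 62.

62 payments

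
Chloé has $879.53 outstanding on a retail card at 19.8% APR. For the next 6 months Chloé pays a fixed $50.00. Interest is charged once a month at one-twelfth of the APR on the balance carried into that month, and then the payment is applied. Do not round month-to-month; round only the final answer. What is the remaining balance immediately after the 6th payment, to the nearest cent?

Monthly rate r = 19.8%/12 = 1.65% = 0.0165.
Each month: B ← B·(1+r) − $50.00.
Month 1: interest $14.51; balance after payment $844.04.
Month 2: interest $13.93; balance after payment $807.97.
Month 3: interest $13.33; balance after payment $771.30.
Month 4: interest $12.73; balance after payment $734.03.
Month 5: interest $12.11; balance after payment $696.14.
Month 6: interest $11.49; balance after payment $657.62.

$657.62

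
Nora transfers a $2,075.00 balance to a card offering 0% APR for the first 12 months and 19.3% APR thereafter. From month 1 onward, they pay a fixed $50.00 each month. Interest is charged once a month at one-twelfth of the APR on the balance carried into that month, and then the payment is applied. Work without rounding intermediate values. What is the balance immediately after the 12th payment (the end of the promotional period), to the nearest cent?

$1,475.00

Promo months 1–12 at r₀ = 0%/12 = 0; months 13+ at r₁ = 19.3%/12 = 0.0160833.
After month 12 (no interest yet): B = $2,075.00 − 12·$50.00 = $1,475.00.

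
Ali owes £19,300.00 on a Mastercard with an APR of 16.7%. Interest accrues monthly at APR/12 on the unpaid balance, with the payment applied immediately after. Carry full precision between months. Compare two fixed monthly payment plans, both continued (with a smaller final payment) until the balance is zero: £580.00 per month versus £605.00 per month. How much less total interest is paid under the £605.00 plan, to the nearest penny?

Monthly rate r = 16.7%/12 = 1.39167% = 0.0139167.
At £580.00/mo: n = ⌈−ln(1 − rB₀/P)/ln(1+r)⌉ = 45 payments (last £579.61); total interest = total paid − £19,300.00 = £6,799.61.
At £605.00/mo: 43 payments (last £282.62); total interest £6,392.62.
Interest saved = £6,799.61 − £6,392.62 = £406.99.

£406.99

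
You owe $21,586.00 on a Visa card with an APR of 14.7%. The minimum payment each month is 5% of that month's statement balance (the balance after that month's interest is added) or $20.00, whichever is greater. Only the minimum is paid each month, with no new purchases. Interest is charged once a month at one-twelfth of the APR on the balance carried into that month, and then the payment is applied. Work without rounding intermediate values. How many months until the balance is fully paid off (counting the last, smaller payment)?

Monthly rate r = 14.7%/12 = 1.225% = 0.01225.
While 5% of the post-interest balance exceeds $20.00, each month B ← (B·(1+r))·(1 − 0.05), i.e. B shrinks by the factor (1+r)·0.95 = 0.96164.
This holds for months 1–103. Entering month 104 the balance is $384.01; 5% of the post-interest balance is now below $20.00, so the flat $20.00 minimum applies from here.
From month 104 a fixed $20.00 at rate r clears $384.01 in 23 more payments. Total: 103 + 23 = 126 months.

126 months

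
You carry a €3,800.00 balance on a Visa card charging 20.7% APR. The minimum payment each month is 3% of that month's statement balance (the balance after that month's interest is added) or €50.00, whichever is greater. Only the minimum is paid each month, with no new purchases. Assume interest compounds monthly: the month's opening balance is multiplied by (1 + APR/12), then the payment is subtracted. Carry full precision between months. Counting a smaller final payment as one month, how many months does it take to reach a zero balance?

112 months

Monthly rate r = 20.7%/12 = 1.725% = 0.01725.
While 3% of the post-interest balance exceeds €50.00, each month B ← (B·(1+r))·(1 − 0.03), i.e. B shrinks by the factor (1+r)·0.97 = 0.98673.
This holds for months 1–63. Entering month 64 the balance is €1,638.13; 3% of the post-interest balance is now below €50.00, so the flat €50.00 minimum applies from here.
From month 64 a fixed €50.00 at rate r clears €1,638.13 in 49 more payments. Total: 63 + 49 = 112 months.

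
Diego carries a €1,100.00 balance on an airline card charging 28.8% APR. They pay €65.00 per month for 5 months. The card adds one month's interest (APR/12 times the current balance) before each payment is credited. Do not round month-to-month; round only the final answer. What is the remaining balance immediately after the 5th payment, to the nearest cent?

Monthly rate r = 28.8%/12 = 2.4% = 0.024.
Each month: B ← B·(1+r) − €65.00.
Month 1: interest €26.40; balance after payment €1,061.40.
Month 2: interest €25.47; balance after payment €1,021.87.
Month 3: interest €24.52; balance after payment €981.40.
Month 4: interest €23.55; balance after payment €939.95.
Month 5: interest €22.56; balance after payment €897.51.

€897.51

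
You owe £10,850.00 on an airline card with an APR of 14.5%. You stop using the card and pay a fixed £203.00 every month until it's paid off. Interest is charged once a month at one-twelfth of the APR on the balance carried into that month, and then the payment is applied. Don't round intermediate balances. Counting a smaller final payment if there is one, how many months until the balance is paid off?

87 payments

Monthly rate r = 14.5%/12 = 1.20833% = 0.0120833.
Recurrence: B ← B·(1+r) − £203.00.
Month 1: interest £131.10; balance after payment £10,778.10.
Month 2: interest £130.24; balance after payment £10,705.34.
Closed form: n = −ln(1 − rB₀/P)/ln(1+r) = −ln(0.35417)/ln(1.01208) ≈ 86.420, so the balance reaches zero during payment 87.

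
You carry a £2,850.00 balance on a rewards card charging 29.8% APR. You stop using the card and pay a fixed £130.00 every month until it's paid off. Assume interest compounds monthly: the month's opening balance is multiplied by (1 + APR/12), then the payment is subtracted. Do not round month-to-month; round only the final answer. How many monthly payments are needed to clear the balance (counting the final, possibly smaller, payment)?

33 months

Monthly rate r = 29.8%/12 = 2.48333% = 0.0248333.
Recurrence: B ← B·(1+r) − £130.00.
Month 1: interest £70.77; balance after payment £2,790.78.
Month 2: interest £69.30; balance after payment £2,730.08.
Closed form: n = −ln(1 − rB₀/P)/ln(1+r) = −ln(0.45558)/ln(1.02483) ≈ 32.050, so the balance reaches zero during payment 33.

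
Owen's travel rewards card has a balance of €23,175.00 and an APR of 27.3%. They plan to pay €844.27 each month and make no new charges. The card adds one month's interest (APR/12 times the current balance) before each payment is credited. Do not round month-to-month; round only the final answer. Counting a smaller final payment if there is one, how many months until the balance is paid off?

44 months

Monthly rate r = 27.3%/12 = 2.275% = 0.02275.
Recurrence: B ← B·(1+r) − €844.27.
Month 1: interest €527.23; balance after payment €22,857.96.
Month 2: interest €520.02; balance after payment €22,533.71.
Closed form: n = −ln(1 − rB₀/P)/ln(1+r) = −ln(0.37552)/ln(1.02275) ≈ 43.541, so the balance reaches zero during payment 44.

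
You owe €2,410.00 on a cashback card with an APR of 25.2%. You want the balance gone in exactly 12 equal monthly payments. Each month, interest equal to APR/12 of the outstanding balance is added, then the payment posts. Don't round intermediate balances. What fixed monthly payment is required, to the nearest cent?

€229.29

Monthly rate r = 25.2%/12 = 2.1% = 0.021.
Level-payment amortization: P = B₀·r / (1 − (1+r)^(−n)) = 2410.00·0.021 / (1 − 1.021^(−12)).
Denominator 1 − (1+r)^(−12) = 0.22072437.
P = 50.61 / 0.22072437 ≈ 229.29.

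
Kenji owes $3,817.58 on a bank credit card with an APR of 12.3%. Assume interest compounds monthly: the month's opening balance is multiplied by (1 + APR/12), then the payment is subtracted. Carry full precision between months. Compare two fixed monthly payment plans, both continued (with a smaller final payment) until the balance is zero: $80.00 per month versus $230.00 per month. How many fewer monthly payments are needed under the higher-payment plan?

Monthly rate r = 12.3%/12 = 1.025% = 0.01025.
At $80.00/mo: n = ⌈−ln(1 − rB₀/P)/ln(1+r)⌉ = 66 payments (last $68.90); total interest = total paid − $3,817.58 = $1,451.32.
At $230.00/mo: 19 payments (last $66.25); total interest $388.67.
Payments saved = 66 − 19 = 47.

47 fewer payments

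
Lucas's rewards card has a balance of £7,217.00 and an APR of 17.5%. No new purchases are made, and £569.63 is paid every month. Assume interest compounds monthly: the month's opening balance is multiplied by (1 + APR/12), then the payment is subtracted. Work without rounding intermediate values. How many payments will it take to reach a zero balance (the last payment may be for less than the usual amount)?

Monthly rate r = 17.5%/12 = 1.45833% = 0.0145833.
Recurrence: B ← B·(1+r) − £569.63.
Month 1: interest £105.25; balance after payment £6,752.62.
Month 2: interest £98.48; balance after payment £6,281.46.
Closed form: n = −ln(1 − rB₀/P)/ln(1+r) = −ln(0.81523)/ln(1.01458) ≈ 14.110, so the balance reaches zero during payment 15.

15 months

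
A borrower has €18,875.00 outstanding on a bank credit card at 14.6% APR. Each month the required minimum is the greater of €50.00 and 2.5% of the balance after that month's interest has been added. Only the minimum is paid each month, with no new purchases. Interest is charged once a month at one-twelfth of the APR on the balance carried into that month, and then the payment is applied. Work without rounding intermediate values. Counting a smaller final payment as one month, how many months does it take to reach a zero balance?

Monthly rate r = 14.6%/12 = 1.21667% = 0.0121667.
While 2.5% of the post-interest balance exceeds €50.00, each month B ← (B·(1+r))·(1 − 0.025), i.e. B shrinks by the factor (1+r)·0.975 = 0.98686.
This holds for months 1–171. Entering month 172 the balance is €1,966.86; 2.5% of the post-interest balance is now below €50.00, so the flat €50.00 minimum applies from here.
From month 172 a fixed €50.00 at rate r clears €1,966.86 in 54 more payments. Total: 171 + 54 = 225 months.

225 months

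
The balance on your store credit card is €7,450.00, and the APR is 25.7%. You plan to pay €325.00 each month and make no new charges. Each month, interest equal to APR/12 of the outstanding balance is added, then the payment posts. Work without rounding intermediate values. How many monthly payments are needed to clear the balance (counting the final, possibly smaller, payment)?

32 months

Monthly rate r = 25.7%/12 = 2.14167% = 0.0214167.
Recurrence: B ← B·(1+r) − €325.00.
Month 1: interest €159.55; balance after payment €7,284.55.
Month 2: interest €156.01; balance after payment €7,115.57.
Closed form: n = −ln(1 − rB₀/P)/ln(1+r) = −ln(0.50906)/ln(1.02142) ≈ 31.862, so the balance reaches zero during payment 32.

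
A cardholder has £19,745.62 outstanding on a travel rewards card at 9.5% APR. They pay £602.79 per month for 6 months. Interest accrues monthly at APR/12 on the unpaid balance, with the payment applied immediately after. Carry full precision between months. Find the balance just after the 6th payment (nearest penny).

Monthly rate r = 9.5%/12 = 0.791667% = 0.00791667.
Each month: B ← B·(1+r) − £602.79.
Month 1: interest £156.32; balance after payment £19,299.15.
Month 2: interest £152.78; balance after payment £18,849.14.
Month 3: interest £149.22; balance after payment £18,395.58.
Month 4: interest £145.63; balance after payment £17,938.42.
Month 5: interest £142.01; balance after payment £17,477.64.
Month 6: interest £138.36; balance after payment £17,013.22.

£17,013.22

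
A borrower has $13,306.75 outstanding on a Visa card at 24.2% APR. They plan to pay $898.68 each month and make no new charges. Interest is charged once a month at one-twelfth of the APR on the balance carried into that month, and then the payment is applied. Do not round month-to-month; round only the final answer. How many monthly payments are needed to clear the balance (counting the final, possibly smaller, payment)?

Monthly rate r = 24.2%/12 = 2.01667% = 0.0201667.
Recurrence: B ← B·(1+r) − $898.68.
Month 1: interest $268.35; balance after payment $12,676.42.
Month 2: interest $255.64; balance after payment $12,033.38.
Closed form: n = −ln(1 − rB₀/P)/ln(1+r) = −ln(0.70139)/ln(1.02017) ≈ 17.765, so the balance reaches zero during payment 18.

18 payments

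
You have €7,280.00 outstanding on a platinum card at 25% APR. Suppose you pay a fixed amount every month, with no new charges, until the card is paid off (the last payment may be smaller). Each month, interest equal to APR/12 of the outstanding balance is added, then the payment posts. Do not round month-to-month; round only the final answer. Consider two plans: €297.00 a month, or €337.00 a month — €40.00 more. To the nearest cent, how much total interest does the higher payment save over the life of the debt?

Monthly rate r = 25%/12 = 2.08333% = 0.0208333.
At €297.00/mo: n = ⌈−ln(1 − rB₀/P)/ln(1+r)⌉ = 35 payments (last €197.25); total interest = total paid − €7,280.00 = €3,015.25.
At €337.00/mo: 29 payments (last €336.48); total interest €2,492.48.
Interest saved = €3,015.25 − €2,492.48 = €522.77.

€522.77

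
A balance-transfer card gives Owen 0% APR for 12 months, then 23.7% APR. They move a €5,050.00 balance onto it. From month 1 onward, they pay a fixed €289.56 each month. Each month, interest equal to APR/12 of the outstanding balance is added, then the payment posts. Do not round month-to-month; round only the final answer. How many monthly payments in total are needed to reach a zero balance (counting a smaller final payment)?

18 months

Promo months 1–12 at r₀ = 0%/12 = 0; months 13+ at r₁ = 23.7%/12 = 0.01975.
After month 12 (no interest yet): B = €5,050.00 − 12·€289.56 = €1,575.28.
Then at r₁ with €289.56/mo: n₂ = −ln(1 − r₁·B/P)/ln(1+r₁) ≈ 5.81 → 6 more payments.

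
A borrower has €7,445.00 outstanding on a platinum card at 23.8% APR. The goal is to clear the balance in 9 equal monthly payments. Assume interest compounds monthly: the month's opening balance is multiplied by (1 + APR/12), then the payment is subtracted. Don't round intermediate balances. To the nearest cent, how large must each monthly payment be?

Monthly rate r = 23.8%/12 = 1.98333% = 0.0198333.
Level-payment amortization: P = B₀·r / (1 − (1+r)^(−n)) = 7445.00·0.0198333 / (1 − 1.01983^(−9)).
Denominator 1 − (1+r)^(−9) = 0.162013206.
P = 147.659 / 0.162013206 ≈ 911.40.

€911.40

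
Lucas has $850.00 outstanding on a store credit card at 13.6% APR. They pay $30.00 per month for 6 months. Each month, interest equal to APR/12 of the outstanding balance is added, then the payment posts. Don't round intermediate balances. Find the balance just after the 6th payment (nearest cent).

$724.28

Monthly rate r = 13.6%/12 = 1.13333% = 0.0113333.
Each month: B ← B·(1+r) − $30.00.
Month 1: interest $9.63; balance after payment $829.63.
Month 2: interest $9.40; balance after payment $809.04.
Month 3: interest $9.17; balance after payment $788.20.
Month 4: interest $8.93; balance after payment $767.14.
Month 5: interest $8.69; balance after payment $745.83.
Month 6: interest $8.45; balance after payment $724.28.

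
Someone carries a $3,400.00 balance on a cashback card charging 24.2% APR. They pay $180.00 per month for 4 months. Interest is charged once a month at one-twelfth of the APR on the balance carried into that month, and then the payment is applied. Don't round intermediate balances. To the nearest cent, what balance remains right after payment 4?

$2,940.60

Monthly rate r = 24.2%/12 = 2.01667% = 0.0201667.
Each month: B ← B·(1+r) − $180.00.
Month 1: interest $68.57; balance after payment $3,288.57.
Month 2: interest $66.32; balance after payment $3,174.89.
Month 3: interest $64.03; balance after payment $3,058.91.
Month 4: interest $61.69; balance after payment $2,940.60.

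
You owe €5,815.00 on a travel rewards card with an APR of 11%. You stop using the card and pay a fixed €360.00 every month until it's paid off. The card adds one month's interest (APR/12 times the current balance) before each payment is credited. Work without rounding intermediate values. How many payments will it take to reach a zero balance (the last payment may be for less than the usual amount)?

Monthly rate r = 11%/12 = 0.916667% = 0.00916667.
Recurrence: B ← B·(1+r) − €360.00.
Month 1: interest €53.30; balance after payment €5,508.30.
Month 2: interest €50.49; balance after payment €5,198.80.
Closed form: n = −ln(1 − rB₀/P)/ln(1+r) = −ln(0.85193)/ln(1.00917) ≈ 17.562, so the balance reaches zero during payment 18.

18 months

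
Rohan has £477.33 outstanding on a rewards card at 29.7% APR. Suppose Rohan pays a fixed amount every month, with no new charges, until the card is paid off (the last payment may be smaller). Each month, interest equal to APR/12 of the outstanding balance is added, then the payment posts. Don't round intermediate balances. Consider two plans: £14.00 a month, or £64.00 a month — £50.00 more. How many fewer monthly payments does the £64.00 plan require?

Monthly rate r = 29.7%/12 = 2.475% = 0.02475.
At £14.00/mo: n = ⌈−ln(1 − rB₀/P)/ln(1+r)⌉ = 76 payments (last £13.35); total interest = total paid − £477.33 = £586.02.
At £64.00/mo: 9 payments (last £22.37); total interest £57.04.
Payments saved = 76 − 9 = 67.

67 fewer payments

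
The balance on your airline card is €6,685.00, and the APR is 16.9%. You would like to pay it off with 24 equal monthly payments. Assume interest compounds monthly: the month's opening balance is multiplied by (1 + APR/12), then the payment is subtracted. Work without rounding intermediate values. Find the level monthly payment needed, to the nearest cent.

Monthly rate r = 16.9%/12 = 1.40833% = 0.0140833.
Level-payment amortization: P = B₀·r / (1 − (1+r)^(−n)) = 6685.00·0.0140833 / (1 − 1.01408^(−24)).
Denominator 1 − (1+r)^(−24) = 0.285121034.
P = 94.1471 / 0.285121034 ≈ 330.20.

€330.20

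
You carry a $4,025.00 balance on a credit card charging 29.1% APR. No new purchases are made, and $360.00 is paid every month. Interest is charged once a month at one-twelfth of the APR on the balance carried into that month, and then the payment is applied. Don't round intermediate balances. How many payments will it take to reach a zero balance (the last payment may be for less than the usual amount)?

14 months

Monthly rate r = 29.1%/12 = 2.425% = 0.02425.
Recurrence: B ← B·(1+r) − $360.00.
Month 1: interest $97.61; balance after payment $3,762.61.
Month 2: interest $91.24; balance after payment $3,493.85.
Closed form: n = −ln(1 − rB₀/P)/ln(1+r) = −ln(0.72887)/ln(1.02425) ≈ 13.199, so the balance reaches zero during payment 14.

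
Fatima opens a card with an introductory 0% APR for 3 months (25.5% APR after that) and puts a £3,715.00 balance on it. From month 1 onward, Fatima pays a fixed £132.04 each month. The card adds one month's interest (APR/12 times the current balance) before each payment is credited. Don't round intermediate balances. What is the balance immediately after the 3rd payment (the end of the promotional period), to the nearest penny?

£3,318.88

Promo months 1–3 at r₀ = 0%/12 = 0; months 4+ at r₁ = 25.5%/12 = 0.02125.
After month 3 (no interest yet): B = £3,715.00 − 3·£132.04 = £3,318.88.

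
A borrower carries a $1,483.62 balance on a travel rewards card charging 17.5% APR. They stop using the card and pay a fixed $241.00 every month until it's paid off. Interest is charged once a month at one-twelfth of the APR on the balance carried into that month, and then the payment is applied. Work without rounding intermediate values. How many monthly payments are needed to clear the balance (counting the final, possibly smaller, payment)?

7 months

Monthly rate r = 17.5%/12 = 1.45833% = 0.0145833.
Recurrence: B ← B·(1+r) − $241.00.
Month 1: interest $21.64; balance after payment $1,264.26.
Month 2: interest $18.44; balance after payment $1,041.69.
Closed form: n = −ln(1 − rB₀/P)/ln(1+r) = −ln(0.91022)/ln(1.01458) ≈ 6.497, so the balance reaches zero during payment 7.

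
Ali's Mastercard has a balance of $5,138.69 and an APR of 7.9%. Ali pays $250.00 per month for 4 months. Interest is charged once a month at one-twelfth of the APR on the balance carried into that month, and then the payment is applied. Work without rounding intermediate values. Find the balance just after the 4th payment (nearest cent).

$4,265.43

Monthly rate r = 7.9%/12 = 0.658333% = 0.00658333.
Each month: B ← B·(1+r) − $250.00.
Month 1: interest $33.83; balance after payment $4,922.52.
Month 2: interest $32.41; balance after payment $4,704.93.
Month 3: interest $30.97; balance after payment $4,485.90.
Month 4: interest $29.53; balance after payment $4,265.43.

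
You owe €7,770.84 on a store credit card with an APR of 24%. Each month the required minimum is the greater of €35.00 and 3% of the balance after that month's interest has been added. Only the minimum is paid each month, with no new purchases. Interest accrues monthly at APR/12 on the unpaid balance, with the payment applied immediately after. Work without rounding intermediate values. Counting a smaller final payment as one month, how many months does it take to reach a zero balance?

Monthly rate r = 24%/12 = 2% = 0.02.
While 3% of the post-interest balance exceeds €35.00, each month B ← (B·(1+r))·(1 − 0.03), i.e. B shrinks by the factor (1+r)·0.97 = 0.9894.
This holds for months 1–180. Entering month 181 the balance is €1,141.33; 3% of the post-interest balance is now below €35.00, so the flat €35.00 minimum applies from here.
From month 181 a fixed €35.00 at rate r clears €1,141.33 in 54 more payments. Total: 180 + 54 = 234 months.

234 months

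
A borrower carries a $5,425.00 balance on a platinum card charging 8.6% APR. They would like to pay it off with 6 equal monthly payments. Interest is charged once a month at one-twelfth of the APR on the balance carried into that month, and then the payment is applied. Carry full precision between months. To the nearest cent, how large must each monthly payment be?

$926.98

Monthly rate r = 8.6%/12 = 0.716667% = 0.00716667.
Level-payment amortization: P = B₀·r / (1 − (1+r)^(−n)) = 5425.00·0.00716667 / (1 − 1.00717^(−6)).
Denominator 1 − (1+r)^(−6) = 0.0419417019.
P = 38.8792 / 0.0419417019 ≈ 926.98.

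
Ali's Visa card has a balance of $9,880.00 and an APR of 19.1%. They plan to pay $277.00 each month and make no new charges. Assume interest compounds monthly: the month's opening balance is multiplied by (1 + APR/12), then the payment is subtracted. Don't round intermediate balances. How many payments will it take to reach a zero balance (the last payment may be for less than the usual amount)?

54 months

Monthly rate r = 19.1%/12 = 1.59167% = 0.0159167.
Recurrence: B ← B·(1+r) − $277.00.
Month 1: interest $157.26; balance after payment $9,760.26.
Month 2: interest $155.35; balance after payment $9,638.61.
Closed form: n = −ln(1 − rB₀/P)/ln(1+r) = −ln(0.43229)/ln(1.01592) ≈ 53.109, so the balance reaches zero during payment 54.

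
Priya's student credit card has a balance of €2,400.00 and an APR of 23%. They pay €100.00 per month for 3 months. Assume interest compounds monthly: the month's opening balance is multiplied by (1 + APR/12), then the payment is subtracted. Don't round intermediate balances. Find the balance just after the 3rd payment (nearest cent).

Monthly rate r = 23%/12 = 1.91667% = 0.0191667.
Each month: B ← B·(1+r) − €100.00.
Month 1: interest €46.00; balance after payment €2,346.00.
Month 2: interest €44.96; balance after payment €2,290.97.
Month 3: interest €43.91; balance after payment €2,234.88.

€2,234.88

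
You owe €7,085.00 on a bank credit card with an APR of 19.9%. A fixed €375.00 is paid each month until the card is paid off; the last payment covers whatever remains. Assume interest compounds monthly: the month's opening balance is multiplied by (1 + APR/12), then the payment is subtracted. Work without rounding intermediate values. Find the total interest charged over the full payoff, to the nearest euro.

Monthly rate r = 19.9%/12 = 1.65833% = 0.0165833.
Payoff takes n = ⌈−ln(1 − rB₀/P)/ln(1+r)⌉ = ⌈22.853⌉ = 23 payments; the last is €320.44.
Total paid = 22·€375.00 + €320.44 = €8,570.44.
Total interest = total paid − principal = €8,570.44 − €7,085.00 = €1,485.44.

€1,485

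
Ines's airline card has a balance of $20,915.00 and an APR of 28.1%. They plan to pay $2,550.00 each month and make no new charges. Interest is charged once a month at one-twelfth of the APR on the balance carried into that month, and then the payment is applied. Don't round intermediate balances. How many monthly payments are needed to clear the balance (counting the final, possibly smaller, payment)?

Monthly rate r = 28.1%/12 = 2.34167% = 0.0234167.
Recurrence: B ← B·(1+r) − $2,550.00.
Month 1: interest $489.76; balance after payment $18,854.76.
Month 2: interest $441.52; balance after payment $16,746.28.
Closed form: n = −ln(1 − rB₀/P)/ln(1+r) = −ln(0.80794)/ln(1.02342) ≈ 9.214, so the balance reaches zero during payment 10.

10 months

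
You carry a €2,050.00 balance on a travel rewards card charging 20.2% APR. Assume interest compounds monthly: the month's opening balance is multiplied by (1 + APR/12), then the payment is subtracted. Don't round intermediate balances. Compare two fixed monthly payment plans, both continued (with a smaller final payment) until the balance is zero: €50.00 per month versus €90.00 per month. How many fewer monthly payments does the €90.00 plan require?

42 fewer payments

Monthly rate r = 20.2%/12 = 1.68333% = 0.0168333.
At €50.00/mo: n = ⌈−ln(1 − rB₀/P)/ln(1+r)⌉ = 71 payments (last €9.63); total interest = total paid − €2,050.00 = €1,459.63.
At €90.00/mo: 29 payments (last €87.18); total interest €557.18.
Payments saved = 71 − 29 = 42.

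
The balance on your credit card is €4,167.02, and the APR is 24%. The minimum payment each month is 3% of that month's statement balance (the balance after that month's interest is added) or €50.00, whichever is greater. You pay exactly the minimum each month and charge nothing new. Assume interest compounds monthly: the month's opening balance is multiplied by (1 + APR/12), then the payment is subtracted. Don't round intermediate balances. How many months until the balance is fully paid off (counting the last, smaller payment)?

142 months

Monthly rate r = 24%/12 = 2% = 0.02.
While 3% of the post-interest balance exceeds €50.00, each month B ← (B·(1+r))·(1 − 0.03), i.e. B shrinks by the factor (1+r)·0.97 = 0.9894.
This holds for months 1–88. Entering month 89 the balance is €1,631.37; 3% of the post-interest balance is now below €50.00, so the flat €50.00 minimum applies from here.
From month 89 a fixed €50.00 at rate r clears €1,631.37 in 54 more payments. Total: 88 + 54 = 142 months.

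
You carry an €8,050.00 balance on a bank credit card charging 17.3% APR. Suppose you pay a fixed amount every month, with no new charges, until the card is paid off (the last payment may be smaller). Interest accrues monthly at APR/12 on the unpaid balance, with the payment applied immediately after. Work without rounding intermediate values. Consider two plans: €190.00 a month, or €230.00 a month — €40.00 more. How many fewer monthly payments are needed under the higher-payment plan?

16 fewer payments

Monthly rate r = 17.3%/12 = 1.44167% = 0.0144167.
At €190.00/mo: n = ⌈−ln(1 − rB₀/P)/ln(1+r)⌉ = 66 payments (last €176.61); total interest = total paid − €8,050.00 = €4,476.61.
At €230.00/mo: 50 payments (last €15.90); total interest €3,235.90.
Payments saved = 66 − 50 = 16.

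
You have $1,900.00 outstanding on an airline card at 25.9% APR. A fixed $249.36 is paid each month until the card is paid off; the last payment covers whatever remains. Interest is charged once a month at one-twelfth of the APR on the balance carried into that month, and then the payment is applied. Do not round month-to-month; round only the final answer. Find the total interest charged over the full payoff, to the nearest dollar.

$199

Monthly rate r = 25.9%/12 = 2.15833% = 0.0215833.
Payoff takes n = ⌈−ln(1 − rB₀/P)/ln(1+r)⌉ = ⌈8.414⌉ = 9 payments; the last is $103.88.
Total paid = 8·$249.36 + $103.88 = $2,098.76.
Total interest = total paid − principal = $2,098.76 − $1,900.00 = $198.76.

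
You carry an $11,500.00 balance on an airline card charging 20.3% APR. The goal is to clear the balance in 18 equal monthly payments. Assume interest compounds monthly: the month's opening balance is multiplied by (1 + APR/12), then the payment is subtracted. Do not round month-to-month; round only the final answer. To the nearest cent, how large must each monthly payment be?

Monthly rate r = 20.3%/12 = 1.69167% = 0.0169167.
Level-payment amortization: P = B₀·r / (1 − (1+r)^(−n)) = 11500.00·0.0169167 / (1 − 1.01692^(−18)).
Denominator 1 − (1+r)^(−18) = 0.260627275.
P = 194.542 / 0.260627275 ≈ 746.44.

$746.44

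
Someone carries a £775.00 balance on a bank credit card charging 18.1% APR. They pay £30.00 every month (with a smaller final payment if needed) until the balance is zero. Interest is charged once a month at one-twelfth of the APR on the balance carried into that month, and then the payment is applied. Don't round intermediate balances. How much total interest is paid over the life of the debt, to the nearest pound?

£214

Monthly rate r = 18.1%/12 = 1.50833% = 0.0150833.
Payoff takes n = ⌈−ln(1 − rB₀/P)/ln(1+r)⌉ = ⌈32.980⌉ = 33 payments; the last is £29.39.
Total paid = 32·£30.00 + £29.39 = £989.39.
Total interest = total paid − principal = £989.39 − £775.00 = £214.39.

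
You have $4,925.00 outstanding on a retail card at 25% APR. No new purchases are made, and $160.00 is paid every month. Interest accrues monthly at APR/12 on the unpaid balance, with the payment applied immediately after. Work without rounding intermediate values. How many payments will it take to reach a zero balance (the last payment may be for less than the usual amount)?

Monthly rate r = 25%/12 = 2.08333% = 0.0208333.
Recurrence: B ← B·(1+r) − $160.00.
Month 1: interest $102.60; balance after payment $4,867.60.
Month 2: interest $101.41; balance after payment $4,809.01.
Closed form: n = −ln(1 − rB₀/P)/ln(1+r) = −ln(0.35872)/ln(1.02083) ≈ 49.721, so the balance reaches zero during payment 50.

50 months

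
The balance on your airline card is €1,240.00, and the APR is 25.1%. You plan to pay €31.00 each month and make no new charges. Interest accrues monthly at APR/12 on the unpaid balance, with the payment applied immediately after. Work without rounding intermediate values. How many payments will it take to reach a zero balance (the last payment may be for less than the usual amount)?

Monthly rate r = 25.1%/12 = 2.09167% = 0.0209167.
Recurrence: B ← B·(1+r) − €31.00.
Month 1: interest €25.94; balance after payment €1,234.94.
Month 2: interest €25.83; balance after payment €1,229.77.
Closed form: n = −ln(1 − rB₀/P)/ln(1+r) = −ln(0.16333)/ln(1.02092) ≈ 87.531, so the balance reaches zero during payment 88.

88 payments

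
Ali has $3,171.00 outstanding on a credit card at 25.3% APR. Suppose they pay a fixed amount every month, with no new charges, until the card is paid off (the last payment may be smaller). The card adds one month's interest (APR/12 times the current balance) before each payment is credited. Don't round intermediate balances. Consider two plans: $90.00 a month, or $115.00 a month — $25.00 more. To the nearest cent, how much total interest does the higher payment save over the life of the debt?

$1,058.64

Monthly rate r = 25.3%/12 = 2.10833% = 0.0210833.
At $90.00/mo: n = ⌈−ln(1 − rB₀/P)/ln(1+r)⌉ = 66 payments (last $8.15); total interest = total paid − $3,171.00 = $2,687.15.
At $115.00/mo: 42 payments (last $84.51); total interest $1,628.51.
Interest saved = $2,687.15 − $1,628.51 = $1,058.64.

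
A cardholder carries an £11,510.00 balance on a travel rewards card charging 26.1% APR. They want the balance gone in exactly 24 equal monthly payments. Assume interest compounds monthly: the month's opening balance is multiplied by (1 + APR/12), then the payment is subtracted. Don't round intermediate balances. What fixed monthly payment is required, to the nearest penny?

£620.68

Monthly rate r = 26.1%/12 = 2.175% = 0.02175.
Level-payment amortization: P = B₀·r / (1 − (1+r)^(−n)) = 11510.00·0.02175 / (1 − 1.02175^(−24)).
Denominator 1 − (1+r)^(−24) = 0.403337853.
P = 250.343 / 0.403337853 ≈ 620.68.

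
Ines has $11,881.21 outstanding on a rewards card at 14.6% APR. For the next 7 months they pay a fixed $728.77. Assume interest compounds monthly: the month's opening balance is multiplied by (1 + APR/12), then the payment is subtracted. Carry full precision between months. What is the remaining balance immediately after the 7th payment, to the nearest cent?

Monthly rate r = 14.6%/12 = 1.21667% = 0.0121667.
Each month: B ← B·(1+r) − $728.77.
Month 1: interest $144.55; balance after payment $11,296.99.
Month 2: interest $137.45; balance after payment $10,705.67.
Month 3: interest $130.25; balance after payment $10,107.15.
Month 4: interest $122.97; balance after payment $9,501.35.
Month 5: interest $115.60; balance after payment $8,888.18.
Month 6: interest $108.14; balance after payment $8,267.55.
Month 7: interest $100.59; balance after payment $7,639.37.

$7,639.37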